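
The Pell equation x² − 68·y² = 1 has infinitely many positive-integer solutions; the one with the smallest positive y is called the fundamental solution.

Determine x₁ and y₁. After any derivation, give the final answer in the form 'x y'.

√68 = [8; 4,16, …], period ℓ=2 (even) → k=1
i=0: a=8 ⇒ p=8, q=1
i=1: a=4 ⇒ p=33, q=4
(x₁, y₁) = (33, 4);  33² − 68·4² = 1 ✓

33 4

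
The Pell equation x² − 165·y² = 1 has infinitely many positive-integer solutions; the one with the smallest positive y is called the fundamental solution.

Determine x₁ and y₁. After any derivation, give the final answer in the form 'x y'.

1079 84

√165 → a₀=12, period (1,5,2,5,1,24); ℓ=6 even so k=5
a_0=12:  p_0=12·1+0=12,  q_0=12·0+1=1
a_1=1:  p_1=1·12+1=13,  q_1=1·1+0=1
…
a_3=2:  p_3=2·77+13=167,  q_3=2·6+1=13
a_4=5:  p_4=5·167+77=912,  q_4=5·13+6=71
a_5=1:  p_5=1·912+167=1079,  q_5=1·71+13=84
(x₁, y₁) = (1079, 84);  1079² − 165·84² = 1 ✓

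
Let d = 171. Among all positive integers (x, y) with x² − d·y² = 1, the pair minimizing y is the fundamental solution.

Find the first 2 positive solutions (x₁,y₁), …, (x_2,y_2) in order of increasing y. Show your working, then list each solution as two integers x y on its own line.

170 13
57799 4420

√171 = [13; 13,26, …], period ℓ=2 (even) → k=1
i=0: a=13 ⇒ p=13, q=1
i=1: a=13 ⇒ p=170, q=13
→ (170, 13).  Check: 170²=28900, 171·13²=28899, difference 1.
k=2:  x_2 = 170·170+171·13·13 = 57799,  y_2 = 170·13+13·170 = 4420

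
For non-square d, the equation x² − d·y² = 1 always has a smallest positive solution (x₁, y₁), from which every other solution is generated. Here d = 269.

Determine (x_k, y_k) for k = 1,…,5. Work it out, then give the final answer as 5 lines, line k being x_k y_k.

√269 = [16; 2,2,32, …], period ℓ=3 (odd) → k=5
i=0: a=16 ⇒ p=16, q=1
i=1: a=2 ⇒ p=33, q=2
i=2: a=2 ⇒ p=82, q=5
i=3: a=32 ⇒ p=2657, q=162
i=4: a=2 ⇒ p=5396, q=329
i=5: a=2 ⇒ p=13449, q=820
→ (13449, 820).  Check: 13449²=180875601, 269·820²=180875600, difference 1.
k=2:  x_2 = 13449·13449+269·820·820 = 361751201,  y_2 = 13449·820+820·13449 = 22056360
k=3:  x_3 = 13449·361751201+269·820·22056360 = 9730383791049,  y_3 = 13449·22056360+820·361751201 = 593271970460
k=4:  x_4 = 13449·9730383791049+269·820·593271970460 = 261727862849884801,  y_4 = 13449·593271970460+820·9730383791049 = 15957829439376720
k=5:  x_5 = 13449·261727862849884801+269·820·15957829439376720 = 7039956045205817586249,  y_5 = 13449·15957829439376720+820·261727862849884801 = 429233695667083044100

13449 820
361751201 22056360
9730383791049 593271970460
261727862849884801 15957829439376720
7039956045205817586249 429233695667083044100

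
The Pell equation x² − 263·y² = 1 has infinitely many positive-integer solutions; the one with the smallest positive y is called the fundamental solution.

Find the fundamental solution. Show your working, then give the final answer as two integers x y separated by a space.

√263 = [16; 4,1,1,1,1,15,1,1,1,1,4,32, …], period ℓ=12 (even) → k=11
i=0: a=16 ⇒ p=16, q=1
i=1: a=4 ⇒ p=65, q=4
i=2: a=1 ⇒ p=81, q=5
…
i=4: a=1 ⇒ p=227, q=14
i=5: a=1 ⇒ p=373, q=23
i=6: a=15 ⇒ p=5822, q=359
i=7: a=1 ⇒ p=6195, q=382
i=8: a=1 ⇒ p=12017, q=741
…
i=10: a=1 ⇒ p=30229, q=1864
i=11: a=4 ⇒ p=139128, q=8579
→ (139128, 8579).  Check: 139128²=19356600384, 263·8579²=19356600383, difference 1.

139128 8579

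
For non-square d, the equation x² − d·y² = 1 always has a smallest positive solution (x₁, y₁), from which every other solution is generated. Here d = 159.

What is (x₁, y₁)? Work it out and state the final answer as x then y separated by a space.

d=159: √d = [12; 1,1,1,1,3,1,1,1,1,24] (ℓ=10, even), read p_9/q_9
k=0  a_k=12  p_k/q_k = 12/1
k=1  a_k=1  p_k/q_k = 13/1
k=2  a_k=1  p_k/q_k = 25/2
k=3  a_k=1  p_k/q_k = 38/3
…
k=5  a_k=3  p_k/q_k = 227/18
k=6  a_k=1  p_k/q_k = 290/23
k=7  a_k=1  p_k/q_k = 517/41
k=8  a_k=1  p_k/q_k = 807/64
k=9  a_k=1  p_k/q_k = 1324/105
→ (1324, 105).  Check: 1324²=1752976, 159·105²=1752975, difference 1.

1324 105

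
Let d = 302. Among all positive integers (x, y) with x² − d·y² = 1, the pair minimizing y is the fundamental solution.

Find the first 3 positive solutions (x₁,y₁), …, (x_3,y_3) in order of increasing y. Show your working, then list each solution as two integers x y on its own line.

√302 → a₀=17, period (2,1,1,1,4,…,1,2,34); ℓ=16 even so k=15
step 0: (17, 1)  from 17·(1,0) + (0,1)
…
step 3: (87, 5)  from 1·(52,3) + (35,2)
…
step 10: (107675, 6196)  from 2·(36581,2105) + (34513,1986)
step 11: (467281, 26889)  from 4·(107675,6196) + (36581,2105)
…
step 13: (1042237, 59974)  from 1·(574956,33085) + (467281,26889)
step 14: (1617193, 93059)  from 1·(1042237,59974) + (574956,33085)
step 15: (4276623, 246092)  from 2·(1617193,93059) + (1042237,59974)
→ (4276623, 246092).  Check: 4276623²=18289504284129, 302·246092²=18289504284128, difference 1.
k=2:  x_2 = 4276623·4276623+302·246092·246092 = 36579008568257,  y_2 = 4276623·246092+246092·4276623 = 2104885414632
k=3:  x_3 = 4276623·36579008568257+302·246092·2104885414632 = 312869258720405635599,  y_3 = 4276623·2104885414632+246092·36579008568257 = 18003602753159249380

4276623 246092
36579008568257 2104885414632
312869258720405635599 18003602753159249380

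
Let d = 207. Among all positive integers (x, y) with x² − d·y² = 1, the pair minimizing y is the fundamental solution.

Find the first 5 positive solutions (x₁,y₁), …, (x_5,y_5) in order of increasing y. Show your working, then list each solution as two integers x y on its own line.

1151 80
2649601 184160
6099380351 423936240
14040770918401 975901040320
32321848554778751 2246523770880400

[14; 2,1,1,2,1,1,2,28] for √207; ℓ=8 ⇒ convergent index 7
step 0: (14, 1)  from 14·(1,0) + (0,1)
step 1: (29, 2)  from 2·(14,1) + (1,0)
step 2: (43, 3)  from 1·(29,2) + (14,1)
…
step 4: (187, 13)  from 2·(72,5) + (43,3)
…
step 6: (446, 31)  from 1·(259,18) + (187,13)
step 7: (1151, 80)  from 2·(446,31) + (259,18)
→ (1151, 80).  Check: 1151²=1324801, 207·80²=1324800, difference 1.
(1151+80√207)^2 = 2649601 + 184160√207
(1151+80√207)^3 = 6099380351 + 423936240√207
(1151+80√207)^4 = 14040770918401 + 975901040320√207
(1151+80√207)^5 = 32321848554778751 + 2246523770880400√207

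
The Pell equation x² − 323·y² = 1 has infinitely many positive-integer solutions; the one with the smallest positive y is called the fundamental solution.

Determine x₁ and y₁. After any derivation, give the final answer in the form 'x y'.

18 1

[17; 1,34] for √323; ℓ=2 ⇒ convergent index 1
k=0  a_k=17  p_k/q_k = 17/1
k=1  a_k=1  p_k/q_k = 18/1
fundamental: x₁=18, y₁=1  (since 324 − 323·1 = 1)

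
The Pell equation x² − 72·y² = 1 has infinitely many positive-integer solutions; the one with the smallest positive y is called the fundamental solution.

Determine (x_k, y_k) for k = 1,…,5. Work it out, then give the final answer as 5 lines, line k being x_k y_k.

d=72: √d = [8; 2,16] (ℓ=2, even), read p_1/q_1
k=0  a_k=8  p_k/q_k = 8/1
k=1  a_k=2  p_k/q_k = 17/2
fundamental: x₁=17, y₁=2  (since 289 − 72·4 = 1)
k=2:  x_2 = 17·17+72·2·2 = 577,  y_2 = 17·2+2·17 = 68
k=3:  x_3 = 17·577+72·2·68 = 19601,  y_3 = 17·68+2·577 = 2310
k=4:  x_4 = 17·19601+72·2·2310 = 665857,  y_4 = 17·2310+2·19601 = 78472
k=5:  x_5 = 17·665857+72·2·78472 = 22619537,  y_5 = 17·78472+2·665857 = 2665738

17 2
577 68
19601 2310
665857 78472
22619537 2665738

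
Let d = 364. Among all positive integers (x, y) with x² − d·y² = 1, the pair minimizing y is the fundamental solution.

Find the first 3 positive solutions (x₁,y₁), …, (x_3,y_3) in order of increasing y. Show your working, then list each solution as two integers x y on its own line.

4954951 259710
49103078824801 2573700648420
486606699052048124551 25505121203178395130

d=364: √d = [19; 12,1,2,3,1,8,1,3,2,1,12,38] (ℓ=12, even), read p_11/q_11
step 0: (19, 1)  from 19·(1,0) + (0,1)
step 1: (229, 12)  from 12·(19,1) + (1,0)
…
step 3: (725, 38)  from 2·(248,13) + (229,12)
step 4: (2423, 127)  from 3·(725,38) + (248,13)
step 5: (3148, 165)  from 1·(2423,127) + (725,38)
step 6: (27607, 1447)  from 8·(3148,165) + (2423,127)
step 7: (30755, 1612)  from 1·(27607,1447) + (3148,165)
step 8: (119872, 6283)  from 3·(30755,1612) + (27607,1447)
step 9: (270499, 14178)  from 2·(119872,6283) + (30755,1612)
step 10: (390371, 20461)  from 1·(270499,14178) + (119872,6283)
step 11: (4954951, 259710)  from 12·(390371,20461) + (270499,14178)
→ (4954951, 259710).  Check: 4954951²=24551539412401, 364·259710²=24551539412400, difference 1.
k=2:  x_2 = 4954951·4954951+364·259710·259710 = 49103078824801,  y_2 = 4954951·259710+259710·4954951 = 2573700648420
k=3:  x_3 = 4954951·49103078824801+364·259710·2573700648420 = 486606699052048124551,  y_3 = 4954951·2573700648420+259710·49103078824801 = 25505121203178395130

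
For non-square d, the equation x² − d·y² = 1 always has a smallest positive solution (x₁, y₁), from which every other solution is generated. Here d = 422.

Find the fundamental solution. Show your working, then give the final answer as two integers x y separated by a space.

√422 → a₀=20, period (1,1,5,2,1,…,1,1,40); ℓ=14 even so k=13
a_0=20:  p_0=20·1+0=20,  q_0=20·0+1=1
…
a_2=1:  p_2=1·21+20=41,  q_2=1·1+1=2
a_3=5:  p_3=5·41+21=226,  q_3=5·2+1=11
…
a_5=1:  p_5=1·493+226=719,  q_5=1·24+11=35
a_6=3:  p_6=3·719+493=2650,  q_6=3·35+24=129
a_7=20:  p_7=20·2650+719=53719,  q_7=20·129+35=2615
a_8=3:  p_8=3·53719+2650=163807,  q_8=3·2615+129=7974
…
a_11=5:  p_11=5·598859+217526=3211821,  q_11=5·29152+10589=156349
a_12=1:  p_12=1·3211821+598859=3810680,  q_12=1·156349+29152=185501
a_13=1:  p_13=1·3810680+3211821=7022501,  q_13=1·185501+156349=341850
fundamental: x₁=7022501, y₁=341850  (since 49315520295001 − 422·116861422500 = 1)

7022501 341850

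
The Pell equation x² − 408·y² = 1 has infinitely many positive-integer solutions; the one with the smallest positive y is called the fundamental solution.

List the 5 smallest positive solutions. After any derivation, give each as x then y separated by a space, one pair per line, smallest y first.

101 5
20401 1010
4120901 204015
832401601 41210020
168141002501 8324220025

d=408: √d = [20; 5,40] (ℓ=2, even), read p_1/q_1
step 0: (20, 1)  from 20·(1,0) + (0,1)
step 1: (101, 5)  from 5·(20,1) + (1,0)
fundamental: x₁=101, y₁=5  (since 10201 − 408·25 = 1)
(101+5√408)^2 = 20401 + 1010√408
(101+5√408)^3 = 4120901 + 204015√408
(101+5√408)^4 = 832401601 + 41210020√408
(101+5√408)^5 = 168141002501 + 8324220025√408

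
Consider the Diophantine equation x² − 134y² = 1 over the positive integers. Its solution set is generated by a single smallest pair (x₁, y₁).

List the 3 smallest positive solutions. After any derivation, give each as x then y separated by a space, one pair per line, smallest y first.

d=134: √d = [11; 1,1,2,1,3,…,1,1,22] (ℓ=14, even), read p_13/q_13
step 0: (11, 1)  from 11·(1,0) + (0,1)
…
step 2: (23, 2)  from 1·(12,1) + (11,1)
…
step 4: (81, 7)  from 1·(58,5) + (23,2)
…
step 8: (4503, 389)  from 1·(4121,356) + (382,33)
step 9: (17630, 1523)  from 3·(4503,389) + (4121,356)
step 10: (22133, 1912)  from 1·(17630,1523) + (4503,389)
step 11: (61896, 5347)  from 2·(22133,1912) + (17630,1523)
step 12: (84029, 7259)  from 1·(61896,5347) + (22133,1912)
step 13: (145925, 12606)  from 1·(84029,7259) + (61896,5347)
(x₁, y₁) = (145925, 12606);  145925² − 134·12606² = 1 ✓
k=2:  x_2 = 145925·145925+134·12606·12606 = 42588211249,  y_2 = 145925·12606+12606·145925 = 3679061100
k=3:  x_3 = 145925·42588211249+134·12606·3679061100 = 12429369452874725,  y_3 = 145925·3679061100+12606·42588211249 = 1073733982022394

145925 12606
42588211249 3679061100
12429369452874725 1073733982022394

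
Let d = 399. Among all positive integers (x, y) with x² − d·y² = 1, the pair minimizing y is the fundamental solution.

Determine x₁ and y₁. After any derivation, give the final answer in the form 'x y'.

20 1

[19; 1,38] for √399; ℓ=2 ⇒ convergent index 1
i=0: a=19 ⇒ p=19, q=1
i=1: a=1 ⇒ p=20, q=1
→ (20, 1).  Check: 20²=400, 399·1²=399, difference 1.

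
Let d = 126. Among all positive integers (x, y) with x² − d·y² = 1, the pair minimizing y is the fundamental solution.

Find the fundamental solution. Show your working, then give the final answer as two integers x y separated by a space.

√126 → a₀=11, period (4,2,4,22); ℓ=4 even so k=3
a_0=11:  p_0=11·1+0=11,  q_0=11·0+1=1
a_1=4:  p_1=4·11+1=45,  q_1=4·1+0=4
a_2=2:  p_2=2·45+11=101,  q_2=2·4+1=9
a_3=4:  p_3=4·101+45=449,  q_3=4·9+4=40
fundamental: x₁=449, y₁=40  (since 201601 − 126·1600 = 1)

449 40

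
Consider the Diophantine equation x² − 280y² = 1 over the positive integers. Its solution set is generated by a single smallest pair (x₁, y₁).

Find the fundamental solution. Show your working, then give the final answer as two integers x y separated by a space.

√280 → a₀=16, period (1,2,1,2,1,32); ℓ=6 even so k=5
i=0: a=16 ⇒ p=16, q=1
…
i=2: a=2 ⇒ p=50, q=3
i=3: a=1 ⇒ p=67, q=4
i=4: a=2 ⇒ p=184, q=11
i=5: a=1 ⇒ p=251, q=15
→ (251, 15).  Check: 251²=63001, 280·15²=63000, difference 1.

251 15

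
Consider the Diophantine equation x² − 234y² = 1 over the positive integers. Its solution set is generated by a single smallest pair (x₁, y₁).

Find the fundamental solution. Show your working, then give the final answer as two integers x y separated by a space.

5201 340

√234 = [15; 3,2,1,2,1,2,3,30, …], period ℓ=8 (even) → k=7
k=0  a_k=15  p_k/q_k = 15/1
k=1  a_k=3  p_k/q_k = 46/3
k=2  a_k=2  p_k/q_k = 107/7
k=3  a_k=1  p_k/q_k = 153/10
k=4  a_k=2  p_k/q_k = 413/27
k=5  a_k=1  p_k/q_k = 566/37
k=6  a_k=2  p_k/q_k = 1545/101
k=7  a_k=3  p_k/q_k = 5201/340
(x₁, y₁) = (5201, 340);  5201² − 234·340² = 1 ✓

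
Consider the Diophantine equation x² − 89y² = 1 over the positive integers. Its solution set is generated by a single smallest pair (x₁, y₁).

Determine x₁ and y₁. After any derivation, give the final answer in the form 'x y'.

500001 53000

[9; 2,3,3,2,18] for √89; ℓ=5 ⇒ convergent index 9
i=0: a=9 ⇒ p=9, q=1
i=1: a=2 ⇒ p=19, q=2
i=2: a=3 ⇒ p=66, q=7
…
i=4: a=2 ⇒ p=500, q=53
i=5: a=18 ⇒ p=9217, q=977
i=6: a=2 ⇒ p=18934, q=2007
i=7: a=3 ⇒ p=66019, q=6998
i=8: a=3 ⇒ p=216991, q=23001
i=9: a=2 ⇒ p=500001, q=53000
(x₁, y₁) = (500001, 53000);  500001² − 89·53000² = 1 ✓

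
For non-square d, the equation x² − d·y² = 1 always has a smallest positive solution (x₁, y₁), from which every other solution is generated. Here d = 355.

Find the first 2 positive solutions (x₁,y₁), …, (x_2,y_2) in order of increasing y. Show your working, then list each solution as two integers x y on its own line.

954809 50676
1823320452961 96771801768

d=355: √d = [18; 1,5,3,3,1,6,1,3,3,5,1,36] (ℓ=12, even), read p_11/q_11
i=0: a=18 ⇒ p=18, q=1
i=1: a=1 ⇒ p=19, q=1
…
i=3: a=3 ⇒ p=358, q=19
…
i=6: a=6 ⇒ p=10457, q=555
i=7: a=1 ⇒ p=12002, q=637
i=8: a=3 ⇒ p=46463, q=2466
i=9: a=3 ⇒ p=151391, q=8035
i=10: a=5 ⇒ p=803418, q=42641
i=11: a=1 ⇒ p=954809, q=50676
(x₁, y₁) = (954809, 50676);  954809² − 355·50676² = 1 ✓
k=2:  x_2 = 954809·954809+355·50676·50676 = 1823320452961,  y_2 = 954809·50676+50676·954809 = 96771801768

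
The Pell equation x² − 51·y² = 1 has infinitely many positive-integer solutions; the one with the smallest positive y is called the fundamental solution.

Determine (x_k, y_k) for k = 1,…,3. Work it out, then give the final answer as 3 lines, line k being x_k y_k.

d=51: √d = [7; 7,14] (ℓ=2, even), read p_1/q_1
i=0: a=7 ⇒ p=7, q=1
i=1: a=7 ⇒ p=50, q=7
fundamental: x₁=50, y₁=7  (since 2500 − 51·49 = 1)
(x_2, y_2) = (50·50 + 51·7·7, 50·7 + 7·50) = (4999, 700)
(x_3, y_3) = (50·4999 + 51·7·700, 50·700 + 7·4999) = (499850, 69993)

50 7
4999 700
499850 69993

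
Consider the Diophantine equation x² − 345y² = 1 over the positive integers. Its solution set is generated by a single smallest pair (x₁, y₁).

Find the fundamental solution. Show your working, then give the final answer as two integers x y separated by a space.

√345 → a₀=18, period (1,1,2,1,6,1,2,1,1,36); ℓ=10 even so k=9
a_0=18:  p_0=18·1+0=18,  q_0=18·0+1=1
a_1=1:  p_1=1·18+1=19,  q_1=1·1+0=1
…
a_5=6:  p_5=6·130+93=873,  q_5=6·7+5=47
…
a_7=2:  p_7=2·1003+873=2879,  q_7=2·54+47=155
a_8=1:  p_8=1·2879+1003=3882,  q_8=1·155+54=209
a_9=1:  p_9=1·3882+2879=6761,  q_9=1·209+155=364
fundamental: x₁=6761, y₁=364  (since 45711121 − 345·132496 = 1)

6761 364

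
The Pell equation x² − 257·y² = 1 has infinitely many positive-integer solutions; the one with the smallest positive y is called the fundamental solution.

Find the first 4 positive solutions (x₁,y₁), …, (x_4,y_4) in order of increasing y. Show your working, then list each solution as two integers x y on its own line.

√257 = [16; 32, …], period ℓ=1 (odd) → k=1
step 0: (16, 1)  from 16·(1,0) + (0,1)
step 1: (513, 32)  from 32·(16,1) + (1,0)
→ (513, 32).  Check: 513²=263169, 257·32²=263168, difference 1.
(513+32√257)^2 = 526337 + 32832√257
(513+32√257)^3 = 540021249 + 33685600√257
(513+32√257)^4 = 554061275137 + 34561392768√257

513 32
526337 32832
540021249 33685600
554061275137 34561392768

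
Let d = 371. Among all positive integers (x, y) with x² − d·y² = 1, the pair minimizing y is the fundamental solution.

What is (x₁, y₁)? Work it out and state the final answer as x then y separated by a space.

d=371: √d = [19; 3,1,4,1,3,38] (ℓ=6, even), read p_5/q_5
i=0: a=19 ⇒ p=19, q=1
i=1: a=3 ⇒ p=58, q=3
i=2: a=1 ⇒ p=77, q=4
i=3: a=4 ⇒ p=366, q=19
i=4: a=1 ⇒ p=443, q=23
i=5: a=3 ⇒ p=1695, q=88
fundamental: x₁=1695, y₁=88  (since 2873025 − 371·7744 = 1)

1695 88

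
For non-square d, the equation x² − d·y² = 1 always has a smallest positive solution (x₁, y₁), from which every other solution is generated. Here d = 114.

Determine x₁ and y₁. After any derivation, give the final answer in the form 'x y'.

1025 96

d=114: √d = [10; 1,2,10,2,1,20] (ℓ=6, even), read p_5/q_5
i=0: a=10 ⇒ p=10, q=1
i=1: a=1 ⇒ p=11, q=1
i=2: a=2 ⇒ p=32, q=3
i=3: a=10 ⇒ p=331, q=31
i=4: a=2 ⇒ p=694, q=65
i=5: a=1 ⇒ p=1025, q=96
→ (1025, 96).  Check: 1025²=1050625, 114·96²=1050624, difference 1.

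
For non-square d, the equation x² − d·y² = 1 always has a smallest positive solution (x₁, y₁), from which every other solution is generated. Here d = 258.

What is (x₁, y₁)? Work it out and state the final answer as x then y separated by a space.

257 16

√258 = [16; 16,32, …], period ℓ=2 (even) → k=1
step 0: (16, 1)  from 16·(1,0) + (0,1)
step 1: (257, 16)  from 16·(16,1) + (1,0)
fundamental: x₁=257, y₁=16  (since 66049 − 258·256 = 1)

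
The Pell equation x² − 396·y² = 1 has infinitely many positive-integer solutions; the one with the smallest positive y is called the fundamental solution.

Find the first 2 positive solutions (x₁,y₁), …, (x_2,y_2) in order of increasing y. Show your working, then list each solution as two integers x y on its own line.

[19; 1,8,1,38] for √396; ℓ=4 ⇒ convergent index 3
i=0: a=19 ⇒ p=19, q=1
…
i=2: a=8 ⇒ p=179, q=9
i=3: a=1 ⇒ p=199, q=10
(x₁, y₁) = (199, 10);  199² − 396·10² = 1 ✓
(x_2, y_2) = (199·199 + 396·10·10, 199·10 + 10·199) = (79201, 3980)

199 10
79201 3980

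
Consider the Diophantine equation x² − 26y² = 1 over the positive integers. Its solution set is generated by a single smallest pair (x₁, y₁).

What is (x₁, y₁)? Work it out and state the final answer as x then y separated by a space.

51 10

d=26: √d = [5; 10] (ℓ=1, odd), read p_1/q_1
step 0: (5, 1)  from 5·(1,0) + (0,1)
step 1: (51, 10)  from 10·(5,1) + (1,0)
fundamental: x₁=51, y₁=10  (since 2601 − 26·100 = 1)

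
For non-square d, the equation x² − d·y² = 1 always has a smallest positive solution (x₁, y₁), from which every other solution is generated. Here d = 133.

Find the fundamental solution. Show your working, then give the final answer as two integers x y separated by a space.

2588599 224460

√133 = [11; 1,1,7,5,1,…,1,1,22, …], period ℓ=16 (even) → k=15
k=0  a_k=11  p_k/q_k = 11/1
…
k=5  a_k=1  p_k/q_k = 1061/92
k=6  a_k=1  p_k/q_k = 1949/169
…
k=9  a_k=1  p_k/q_k = 10979/952
…
k=13  a_k=7  p_k/q_k = 1210008/104921
k=14  a_k=1  p_k/q_k = 1378591/119539
k=15  a_k=1  p_k/q_k = 2588599/224460
(x₁, y₁) = (2588599, 224460);  2588599² − 133·224460² = 1 ✓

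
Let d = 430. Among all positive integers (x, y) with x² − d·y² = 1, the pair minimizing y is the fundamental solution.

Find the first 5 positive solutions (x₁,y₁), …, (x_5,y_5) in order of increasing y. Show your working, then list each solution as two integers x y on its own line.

√430 = [20; 1,2,1,3,1,…,2,1,40, …], period ℓ=14 (even) → k=13
k=0  a_k=20  p_k/q_k = 20/1
k=1  a_k=1  p_k/q_k = 21/1
k=2  a_k=2  p_k/q_k = 62/3
k=3  a_k=1  p_k/q_k = 83/4
k=4  a_k=3  p_k/q_k = 311/15
…
k=7  a_k=8  p_k/q_k = 21794/1051
…
k=9  a_k=1  p_k/q_k = 155233/7486
k=10  a_k=3  p_k/q_k = 599138/28893
k=11  a_k=1  p_k/q_k = 754371/36379
k=12  a_k=2  p_k/q_k = 2107880/101651
k=13  a_k=1  p_k/q_k = 2862251/138030
→ (2862251, 138030).  Check: 2862251²=8192480787001, 430·138030²=8192480787000, difference 1.
n=2: (2862251,138030)∘(2862251,138030) = (2862251·2862251+430·138030·138030, 2862251·138030+138030·2862251) = (16384961574001,790153011060)
n=3: (16384961574001,790153011060)∘(2862251,138030) = (2862251·16384961574001+430·138030·790153011060, 2862251·790153011060+138030·16384961574001) = (93795745300289010251,4523232492118854090)
n=4: (93795745300289010251,4523232492118854090)∘(2862251,138030) = (2862251·93795745300289010251+430·138030·4523232492118854090, 2862251·4523232492118854090+138030·93795745300289010251) = (536933931562978654798296001,25893253447598574322902120)
n=5: (536933931562978654798296001,25893253447598574322902120)∘(2862251,138030) = (2862251·536933931562978654798296001+430·138030·25893253447598574322902120, 2862251·25893253447598574322902120+138030·536933931562978654798296001) = (3073679365100040639604854765306251,148225981147280410676109712890150)

2862251 138030
16384961574001 790153011060
93795745300289010251 4523232492118854090
536933931562978654798296001 25893253447598574322902120
3073679365100040639604854765306251 148225981147280410676109712890150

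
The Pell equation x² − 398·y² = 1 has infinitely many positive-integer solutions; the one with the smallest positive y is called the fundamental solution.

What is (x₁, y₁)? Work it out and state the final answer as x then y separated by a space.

399 20

√398 → a₀=19, period (1,18,1,38); ℓ=4 even so k=3
step 0: (19, 1)  from 19·(1,0) + (0,1)
…
step 2: (379, 19)  from 18·(20,1) + (19,1)
step 3: (399, 20)  from 1·(379,19) + (20,1)
→ (399, 20).  Check: 399²=159201, 398·20²=159200, difference 1.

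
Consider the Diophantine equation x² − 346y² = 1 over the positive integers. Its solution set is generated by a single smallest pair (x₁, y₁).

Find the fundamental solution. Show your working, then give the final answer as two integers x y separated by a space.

17299 930

d=346: √d = [18; 1,1,1,1,36] (ℓ=5, odd), read p_9/q_9
k=0  a_k=18  p_k/q_k = 18/1
k=1  a_k=1  p_k/q_k = 19/1
k=2  a_k=1  p_k/q_k = 37/2
…
k=5  a_k=36  p_k/q_k = 3404/183
k=6  a_k=1  p_k/q_k = 3497/188
…
k=8  a_k=1  p_k/q_k = 10398/559
k=9  a_k=1  p_k/q_k = 17299/930
→ (17299, 930).  Check: 17299²=299255401, 346·930²=299255400, difference 1.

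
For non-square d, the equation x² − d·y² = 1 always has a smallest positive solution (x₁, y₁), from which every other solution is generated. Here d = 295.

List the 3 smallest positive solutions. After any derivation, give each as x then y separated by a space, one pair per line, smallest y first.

2024999 117900
8201241900001 477494764200
33215013292518224999 1933852840020353700

d=295: √d = [17; 5,1,2,3,2,6,2,3,2,1,5,34] (ℓ=12, even), read p_11/q_11
i=0: a=17 ⇒ p=17, q=1
…
i=2: a=1 ⇒ p=103, q=6
i=3: a=2 ⇒ p=292, q=17
i=4: a=3 ⇒ p=979, q=57
i=5: a=2 ⇒ p=2250, q=131
i=6: a=6 ⇒ p=14479, q=843
i=7: a=2 ⇒ p=31208, q=1817
i=8: a=3 ⇒ p=108103, q=6294
i=9: a=2 ⇒ p=247414, q=14405
i=10: a=1 ⇒ p=355517, q=20699
i=11: a=5 ⇒ p=2024999, q=117900
fundamental: x₁=2024999, y₁=117900  (since 4100620950001 − 295·13900410000 = 1)
(x_2, y_2) = (2024999·2024999 + 295·117900·117900, 2024999·117900 + 117900·2024999) = (8201241900001, 477494764200)
(x_3, y_3) = (2024999·8201241900001 + 295·117900·477494764200, 2024999·477494764200 + 117900·8201241900001) = (33215013292518224999, 1933852840020353700)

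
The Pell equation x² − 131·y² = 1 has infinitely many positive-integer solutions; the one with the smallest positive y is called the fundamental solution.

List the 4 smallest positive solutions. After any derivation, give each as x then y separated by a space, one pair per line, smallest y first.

√131 = [11; 2,4,11,4,2,22, …], period ℓ=6 (even) → k=5
a_0=11:  p_0=11·1+0=11,  q_0=11·0+1=1
…
a_3=11:  p_3=11·103+23=1156,  q_3=11·9+2=101
a_4=4:  p_4=4·1156+103=4727,  q_4=4·101+9=413
a_5=2:  p_5=2·4727+1156=10610,  q_5=2·413+101=927
fundamental: x₁=10610, y₁=927  (since 112572100 − 131·859329 = 1)
n=2: (10610,927)∘(10610,927) = (10610·10610+131·927·927, 10610·927+927·10610) = (225144199,19670940)
n=3: (225144199,19670940)∘(10610,927) = (10610·225144199+131·927·19670940, 10610·19670940+927·225144199) = (4777559892170,417417345873)
n=4: (4777559892170,417417345873)∘(10610,927) = (10610·4777559892170+131·927·417417345873, 10610·417417345873+927·4777559892170) = (101379820686703201,8857596059754120)

10610 927
225144199 19670940
4777559892170 417417345873
101379820686703201 8857596059754120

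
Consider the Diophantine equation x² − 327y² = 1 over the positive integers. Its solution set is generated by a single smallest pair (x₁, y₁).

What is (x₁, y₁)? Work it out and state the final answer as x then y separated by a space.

217 12

d=327: √d = [18; 12,36] (ℓ=2, even), read p_1/q_1
k=0  a_k=18  p_k/q_k = 18/1
k=1  a_k=12  p_k/q_k = 217/12
fundamental: x₁=217, y₁=12  (since 47089 − 327·144 = 1)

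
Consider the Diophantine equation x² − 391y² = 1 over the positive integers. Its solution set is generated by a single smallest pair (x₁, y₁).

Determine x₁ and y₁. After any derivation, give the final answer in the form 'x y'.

7338680 371133

√391 = [19; 1,3,2,2,1,…,3,1,38, …], period ℓ=16 (even) → k=15
a_0=19:  p_0=19·1+0=19,  q_0=19·0+1=1
…
a_3=2:  p_3=2·79+20=178,  q_3=2·4+1=9
…
a_8=19:  p_8=19·2709+1048=52519,  q_8=19·137+53=2656
a_9=2:  p_9=2·52519+2709=107747,  q_9=2·2656+137=5449
…
a_12=2:  p_12=2·268013+160266=696292,  q_12=2·13554+8105=35213
…
a_14=3:  p_14=3·1660597+696292=5678083,  q_14=3·83980+35213=287153
a_15=1:  p_15=1·5678083+1660597=7338680,  q_15=1·287153+83980=371133
fundamental: x₁=7338680, y₁=371133  (since 53856224142400 − 391·137739703689 = 1)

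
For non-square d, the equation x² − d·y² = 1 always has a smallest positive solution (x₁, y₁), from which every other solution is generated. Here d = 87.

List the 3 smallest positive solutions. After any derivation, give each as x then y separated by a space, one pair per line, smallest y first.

√87 → a₀=9, period (3,18); ℓ=2 even so k=1
k=0  a_k=9  p_k/q_k = 9/1
k=1  a_k=3  p_k/q_k = 28/3
→ (28, 3).  Check: 28²=784, 87·3²=783, difference 1.
(28+3√87)^2 = 1567 + 168√87
(28+3√87)^3 = 87724 + 9405√87

28 3
1567 168
87724 9405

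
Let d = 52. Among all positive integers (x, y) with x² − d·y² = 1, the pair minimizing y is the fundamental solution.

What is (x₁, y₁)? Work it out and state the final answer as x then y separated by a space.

√52 = [7; 4,1,2,1,4,14, …], period ℓ=6 (even) → k=5
i=0: a=7 ⇒ p=7, q=1
…
i=4: a=1 ⇒ p=137, q=19
i=5: a=4 ⇒ p=649, q=90
→ (649, 90).  Check: 649²=421201, 52·90²=421200, difference 1.

649 90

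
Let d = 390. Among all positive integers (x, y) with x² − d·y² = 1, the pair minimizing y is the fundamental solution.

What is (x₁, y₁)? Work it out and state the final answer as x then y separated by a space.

79 4

[19; 1,2,1,38] for √390; ℓ=4 ⇒ convergent index 3
k=0  a_k=19  p_k/q_k = 19/1
…
k=2  a_k=2  p_k/q_k = 59/3
k=3  a_k=1  p_k/q_k = 79/4
fundamental: x₁=79, y₁=4  (since 6241 − 390·16 = 1)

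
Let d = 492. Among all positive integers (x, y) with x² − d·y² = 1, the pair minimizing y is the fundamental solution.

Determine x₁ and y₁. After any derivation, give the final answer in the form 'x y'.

29767 1342

√492 = [22; 5,1,1,10,1,1,5,44, …], period ℓ=8 (even) → k=7
step 0: (22, 1)  from 22·(1,0) + (0,1)
…
step 4: (2573, 116)  from 10·(244,11) + (133,6)
…
step 6: (5390, 243)  from 1·(2817,127) + (2573,116)
step 7: (29767, 1342)  from 5·(5390,243) + (2817,127)
(x₁, y₁) = (29767, 1342);  29767² − 492·1342² = 1 ✓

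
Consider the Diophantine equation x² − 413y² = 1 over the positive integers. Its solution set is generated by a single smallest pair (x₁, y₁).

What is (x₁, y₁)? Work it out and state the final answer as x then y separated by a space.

113399 5580

d=413: √d = [20; 3,9,1,4,1,9,3,40] (ℓ=8, even), read p_7/q_7
k=0  a_k=20  p_k/q_k = 20/1
…
k=2  a_k=9  p_k/q_k = 569/28
k=3  a_k=1  p_k/q_k = 630/31
…
k=5  a_k=1  p_k/q_k = 3719/183
k=6  a_k=9  p_k/q_k = 36560/1799
k=7  a_k=3  p_k/q_k = 113399/5580
fundamental: x₁=113399, y₁=5580  (since 12859333201 − 413·31136400 = 1)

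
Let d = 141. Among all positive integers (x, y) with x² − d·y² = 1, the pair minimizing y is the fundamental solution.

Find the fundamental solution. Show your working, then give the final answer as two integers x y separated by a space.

95 8

√141 → a₀=11, period (1,6,1,22); ℓ=4 even so k=3
k=0  a_k=11  p_k/q_k = 11/1
…
k=2  a_k=6  p_k/q_k = 83/7
k=3  a_k=1  p_k/q_k = 95/8
→ (95, 8).  Check: 95²=9025, 141·8²=9024, difference 1.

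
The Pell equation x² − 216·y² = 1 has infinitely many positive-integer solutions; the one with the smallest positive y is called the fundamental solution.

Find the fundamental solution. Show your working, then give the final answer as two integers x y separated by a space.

485 33

[14; 1,2,3,2,1,28] for √216; ℓ=6 ⇒ convergent index 5
i=0: a=14 ⇒ p=14, q=1
…
i=2: a=2 ⇒ p=44, q=3
i=3: a=3 ⇒ p=147, q=10
i=4: a=2 ⇒ p=338, q=23
i=5: a=1 ⇒ p=485, q=33
fundamental: x₁=485, y₁=33  (since 235225 − 216·1089 = 1)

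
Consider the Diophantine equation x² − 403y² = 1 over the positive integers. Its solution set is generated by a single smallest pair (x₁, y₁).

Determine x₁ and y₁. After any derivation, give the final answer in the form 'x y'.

669878 33369

d=403: √d = [20; 13,2,1,3,1,3,1,2,13,40] (ℓ=10, even), read p_9/q_9
k=0  a_k=20  p_k/q_k = 20/1
k=1  a_k=13  p_k/q_k = 261/13
k=2  a_k=2  p_k/q_k = 542/27
k=3  a_k=1  p_k/q_k = 803/40
k=4  a_k=3  p_k/q_k = 2951/147
k=5  a_k=1  p_k/q_k = 3754/187
…
k=8  a_k=2  p_k/q_k = 50147/2498
k=9  a_k=13  p_k/q_k = 669878/33369
(x₁, y₁) = (669878, 33369);  669878² − 403·33369² = 1 ✓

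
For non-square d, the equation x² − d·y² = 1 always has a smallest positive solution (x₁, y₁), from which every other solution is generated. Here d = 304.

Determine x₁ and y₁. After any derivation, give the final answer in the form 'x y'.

d=304: √d = [17; 2,3,2,1,1,1,1,1,2,3,2,34] (ℓ=12, even), read p_11/q_11
a_0=17:  p_0=17·1+0=17,  q_0=17·0+1=1
…
a_6=1:  p_6=1·680+401=1081,  q_6=1·39+23=62
a_7=1:  p_7=1·1081+680=1761,  q_7=1·62+39=101
a_8=1:  p_8=1·1761+1081=2842,  q_8=1·101+62=163
a_9=2:  p_9=2·2842+1761=7445,  q_9=2·163+101=427
a_10=3:  p_10=3·7445+2842=25177,  q_10=3·427+163=1444
a_11=2:  p_11=2·25177+7445=57799,  q_11=2·1444+427=3315
fundamental: x₁=57799, y₁=3315  (since 3340724401 − 304·10989225 = 1)

57799 3315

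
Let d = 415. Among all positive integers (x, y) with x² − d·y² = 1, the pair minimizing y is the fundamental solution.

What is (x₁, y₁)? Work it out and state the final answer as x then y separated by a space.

18412804 903849

√415 → a₀=20, period (2,1,2,4,6,…,1,2,40); ℓ=16 even so k=15
step 0: (20, 1)  from 20·(1,0) + (0,1)
step 1: (41, 2)  from 2·(20,1) + (1,0)
…
step 3: (163, 8)  from 2·(61,3) + (41,2)
step 4: (713, 35)  from 4·(163,8) + (61,3)
step 5: (4441, 218)  from 6·(713,35) + (163,8)
…
step 8: (33939, 1666)  from 3·(9595,471) + (5154,253)
step 9: (43534, 2137)  from 1·(33939,1666) + (9595,471)
…
step 11: (508372, 24955)  from 6·(77473,3803) + (43534,2137)
step 12: (2110961, 103623)  from 4·(508372,24955) + (77473,3803)
…
step 14: (6841255, 335824)  from 1·(4730294,232201) + (2110961,103623)
step 15: (18412804, 903849)  from 2·(6841255,335824) + (4730294,232201)
→ (18412804, 903849).  Check: 18412804²=339031351142416, 415·903849²=339031351142415, difference 1.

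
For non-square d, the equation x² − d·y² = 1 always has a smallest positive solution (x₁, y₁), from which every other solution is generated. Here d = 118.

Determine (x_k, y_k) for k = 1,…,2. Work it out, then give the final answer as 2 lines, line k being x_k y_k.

306917 28254
188396089777 17343265836

√118 → a₀=10, period (1,6,3,2,10,2,3,6,1,20); ℓ=10 even so k=9
step 0: (10, 1)  from 10·(1,0) + (0,1)
step 1: (11, 1)  from 1·(10,1) + (1,0)
step 2: (76, 7)  from 6·(11,1) + (10,1)
…
step 4: (554, 51)  from 2·(239,22) + (76,7)
step 5: (5779, 532)  from 10·(554,51) + (239,22)
step 6: (12112, 1115)  from 2·(5779,532) + (554,51)
step 7: (42115, 3877)  from 3·(12112,1115) + (5779,532)
step 8: (264802, 24377)  from 6·(42115,3877) + (12112,1115)
step 9: (306917, 28254)  from 1·(264802,24377) + (42115,3877)
(x₁, y₁) = (306917, 28254);  306917² − 118·28254² = 1 ✓
(306917+28254√118)^2 = 188396089777 + 17343265836√118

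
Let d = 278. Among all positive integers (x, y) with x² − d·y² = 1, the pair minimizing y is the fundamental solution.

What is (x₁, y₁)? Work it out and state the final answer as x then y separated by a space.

2501 150

d=278: √d = [16; 1,2,16,2,1,32] (ℓ=6, even), read p_5/q_5
k=0  a_k=16  p_k/q_k = 16/1
…
k=3  a_k=16  p_k/q_k = 817/49
k=4  a_k=2  p_k/q_k = 1684/101
k=5  a_k=1  p_k/q_k = 2501/150
(x₁, y₁) = (2501, 150);  2501² − 278·150² = 1 ✓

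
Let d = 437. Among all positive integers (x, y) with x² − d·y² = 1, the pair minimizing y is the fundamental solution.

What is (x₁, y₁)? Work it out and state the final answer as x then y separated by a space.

[20; 1,9,2,9,1,40] for √437; ℓ=6 ⇒ convergent index 5
k=0  a_k=20  p_k/q_k = 20/1
k=1  a_k=1  p_k/q_k = 21/1
k=2  a_k=9  p_k/q_k = 209/10
…
k=4  a_k=9  p_k/q_k = 4160/199
k=5  a_k=1  p_k/q_k = 4599/220
→ (4599, 220).  Check: 4599²=21150801, 437·220²=21150800, difference 1.

4599 220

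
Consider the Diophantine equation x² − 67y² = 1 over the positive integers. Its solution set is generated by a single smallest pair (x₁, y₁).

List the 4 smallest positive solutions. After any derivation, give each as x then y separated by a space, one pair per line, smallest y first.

48842 5967
4771081927 582880428
466058366908226 56938091722785
45526445508292066657 5561940551265649512

√67 = [8; 5,2,1,1,7,1,1,2,5,16, …], period ℓ=10 (even) → k=9
step 0: (8, 1)  from 8·(1,0) + (0,1)
step 1: (41, 5)  from 5·(8,1) + (1,0)
step 2: (90, 11)  from 2·(41,5) + (8,1)
step 3: (131, 16)  from 1·(90,11) + (41,5)
step 4: (221, 27)  from 1·(131,16) + (90,11)
step 5: (1678, 205)  from 7·(221,27) + (131,16)
step 6: (1899, 232)  from 1·(1678,205) + (221,27)
step 7: (3577, 437)  from 1·(1899,232) + (1678,205)
step 8: (9053, 1106)  from 2·(3577,437) + (1899,232)
step 9: (48842, 5967)  from 5·(9053,1106) + (3577,437)
(x₁, y₁) = (48842, 5967);  48842² − 67·5967² = 1 ✓
(48842+5967√67)^2 = 4771081927 + 582880428√67
(48842+5967√67)^3 = 466058366908226 + 56938091722785√67
(48842+5967√67)^4 = 45526445508292066657 + 5561940551265649512√67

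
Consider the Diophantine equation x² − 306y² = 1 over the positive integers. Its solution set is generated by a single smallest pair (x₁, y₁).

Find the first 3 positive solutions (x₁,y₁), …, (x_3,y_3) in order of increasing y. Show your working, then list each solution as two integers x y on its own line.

d=306: √d = [17; 2,34] (ℓ=2, even), read p_1/q_1
i=0: a=17 ⇒ p=17, q=1
i=1: a=2 ⇒ p=35, q=2
(x₁, y₁) = (35, 2);  35² − 306·2² = 1 ✓
k=2:  x_2 = 35·35+306·2·2 = 2449,  y_2 = 35·2+2·35 = 140
k=3:  x_3 = 35·2449+306·2·140 = 171395,  y_3 = 35·140+2·2449 = 9798

35 2
2449 140
171395 9798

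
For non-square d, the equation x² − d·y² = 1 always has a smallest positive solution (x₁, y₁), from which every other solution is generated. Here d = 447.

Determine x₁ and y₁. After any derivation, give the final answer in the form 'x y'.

[21; 7,42] for √447; ℓ=2 ⇒ convergent index 1
a_0=21:  p_0=21·1+0=21,  q_0=21·0+1=1
a_1=7:  p_1=7·21+1=148,  q_1=7·1+0=7
fundamental: x₁=148, y₁=7  (since 21904 − 447·49 = 1)

148 7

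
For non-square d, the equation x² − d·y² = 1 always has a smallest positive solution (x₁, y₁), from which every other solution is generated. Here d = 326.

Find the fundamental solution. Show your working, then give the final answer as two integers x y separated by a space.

325 18

[18; 18,36] for √326; ℓ=2 ⇒ convergent index 1
k=0  a_k=18  p_k/q_k = 18/1
k=1  a_k=18  p_k/q_k = 325/18
→ (325, 18).  Check: 325²=105625, 326·18²=105624, difference 1.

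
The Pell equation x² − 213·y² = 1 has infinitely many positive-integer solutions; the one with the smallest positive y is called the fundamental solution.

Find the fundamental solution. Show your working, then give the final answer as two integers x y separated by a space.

194399 13320

[14; 1,1,2,6,1,8,1,6,2,1,1,28] for √213; ℓ=12 ⇒ convergent index 11
i=0: a=14 ⇒ p=14, q=1
i=1: a=1 ⇒ p=15, q=1
…
i=3: a=2 ⇒ p=73, q=5
i=4: a=6 ⇒ p=467, q=32
i=5: a=1 ⇒ p=540, q=37
i=6: a=8 ⇒ p=4787, q=328
i=7: a=1 ⇒ p=5327, q=365
i=8: a=6 ⇒ p=36749, q=2518
i=9: a=2 ⇒ p=78825, q=5401
i=10: a=1 ⇒ p=115574, q=7919
i=11: a=1 ⇒ p=194399, q=13320
→ (194399, 13320).  Check: 194399²=37790971201, 213·13320²=37790971200, difference 1.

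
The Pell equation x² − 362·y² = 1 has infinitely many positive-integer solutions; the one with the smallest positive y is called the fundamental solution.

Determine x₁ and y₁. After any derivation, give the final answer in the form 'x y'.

723 38

√362 → a₀=19, period (38); ℓ=1 odd so k=1
a_0=19:  p_0=19·1+0=19,  q_0=19·0+1=1
a_1=38:  p_1=38·19+1=723,  q_1=38·1+0=38
→ (723, 38).  Check: 723²=522729, 362·38²=522728, difference 1.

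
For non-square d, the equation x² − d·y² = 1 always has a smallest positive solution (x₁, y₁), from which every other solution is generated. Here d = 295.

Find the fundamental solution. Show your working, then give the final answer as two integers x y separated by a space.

2024999 117900

√295 → a₀=17, period (5,1,2,3,2,6,2,3,2,1,5,34); ℓ=12 even so k=11
step 0: (17, 1)  from 17·(1,0) + (0,1)
step 1: (86, 5)  from 5·(17,1) + (1,0)
…
step 4: (979, 57)  from 3·(292,17) + (103,6)
…
step 7: (31208, 1817)  from 2·(14479,843) + (2250,131)
step 8: (108103, 6294)  from 3·(31208,1817) + (14479,843)
…
step 10: (355517, 20699)  from 1·(247414,14405) + (108103,6294)
step 11: (2024999, 117900)  from 5·(355517,20699) + (247414,14405)
→ (2024999, 117900).  Check: 2024999²=4100620950001, 295·117900²=4100620950000, difference 1.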